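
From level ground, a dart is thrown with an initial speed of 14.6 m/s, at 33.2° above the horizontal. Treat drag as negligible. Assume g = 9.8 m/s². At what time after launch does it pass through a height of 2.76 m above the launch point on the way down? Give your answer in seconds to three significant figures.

vₓ = 14.60 cos 33.2° = 12.22 m/s; v_y0 = 14.60 sin 33.2° = 7.994 m/s.
Height y(t) = 7.994 t − 4.900 t² = 2.76 gives 4.900 t² − 7.994 t + 2.76 = 0.
Quadratic formula: t = (7.994 ± √9.8148) / 9.80 = (7.994 ± 3.133) / 9.80 → t = 0.4961 s or 1.135 s.
The descending-branch root is 1.135 s.

1.14 s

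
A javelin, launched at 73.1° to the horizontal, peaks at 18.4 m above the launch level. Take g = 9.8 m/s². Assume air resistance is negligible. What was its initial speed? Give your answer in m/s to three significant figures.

At the peak v_y = 0, so v_y0 = √(2gH) = √(2 × 9.80 × 18.4) = 18.99 m/s.
v_y0 = v₀ sin θ ⇒ v₀ = 18.99 / sin 73.1° = 19.85 m/s.

19.8 m/s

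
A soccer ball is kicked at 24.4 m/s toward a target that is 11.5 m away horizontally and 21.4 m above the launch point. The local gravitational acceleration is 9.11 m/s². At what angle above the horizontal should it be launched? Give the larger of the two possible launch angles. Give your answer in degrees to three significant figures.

83.6°

Trajectory: y = x tanθ − g x² (1 + tan²θ)/(2v₀²). With x = 11.5, y = 21.4, v₀ = 24.4, g = 9.11:
1.012 tan²θ − 11.5 tanθ + (22.41) = 0.
tanθ = [11.5 ± √(11.5² − 4 × 1.012 × (22.41))] / (2 × 1.012) = (11.5 ± 6.445) / 2.024, giving tanθ = 2.498 or 8.868.
θ = 68.18° or 83.57°; the larger is 83.57°.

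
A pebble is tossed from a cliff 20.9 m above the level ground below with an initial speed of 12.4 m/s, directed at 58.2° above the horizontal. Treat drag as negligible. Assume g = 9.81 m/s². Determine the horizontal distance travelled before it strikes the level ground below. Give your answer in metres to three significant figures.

Resolve: vₓ = 12.40 cos 58.2° = 6.534 m/s and v_y0 = 12.40 sin 58.2° = 10.54 m/s.
The projectile lands when y = 20.9 + (10.54) t − ½·9.81·t² = 0. Positive root: t = (10.54 + √(10.54² + 2·9.81·20.9)) / 9.81 = (10.54 + 22.83) / 9.81 = 3.401 s.
Horizontal distance: R = vₓ t = 6.534 × 3.401 = 22.22 m.

22.2 m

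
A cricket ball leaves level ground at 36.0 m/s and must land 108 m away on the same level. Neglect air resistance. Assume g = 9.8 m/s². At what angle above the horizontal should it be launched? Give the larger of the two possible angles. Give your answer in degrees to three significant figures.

62.6°

From R = (v₀²/g) sin 2θ: sin 2θ = 9.80 × 108 / 1296.0 = 0.8167.
2θ = 54.75° or 180° − 54.75° = 125.2°, so θ = 27.38° or 62.62°.
The larger angle is 62.62°.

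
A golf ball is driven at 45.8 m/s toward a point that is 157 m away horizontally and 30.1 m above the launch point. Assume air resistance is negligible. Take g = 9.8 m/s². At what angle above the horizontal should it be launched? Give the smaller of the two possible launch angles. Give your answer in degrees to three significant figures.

38.1°

Trajectory: y = x tanθ − g x² (1 + tan²θ)/(2v₀²). With x = 157, y = 30.1, v₀ = 45.8, g = 9.80:
57.58 tan²θ − 157 tanθ + (87.68) = 0.
tanθ = [157 ± √(157² − 4 × 57.58 × (87.68))] / (2 × 57.58) = (157 ± 66.75) / 115.2, giving tanθ = 0.7837 or 1.943.
θ = 38.09° or 62.77°; the smaller is 38.09°.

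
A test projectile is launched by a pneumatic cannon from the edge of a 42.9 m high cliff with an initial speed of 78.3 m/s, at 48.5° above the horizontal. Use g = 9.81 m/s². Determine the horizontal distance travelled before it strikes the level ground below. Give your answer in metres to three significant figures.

vₓ = 78.30 cos 48.5° = 51.88 m/s; v_y0 = 78.30 sin 48.5° = 58.64 m/s.
The projectile lands when y = 42.9 + (58.64) t − ½·9.81·t² = 0. Positive root: t = (58.64 + √(58.64² + 2·9.81·42.9)) / 9.81 = (58.64 + 65.43) / 9.81 = 12.65 s.
Horizontal distance: R = vₓ t = 51.88 × 12.65 = 656.2 m.

656 m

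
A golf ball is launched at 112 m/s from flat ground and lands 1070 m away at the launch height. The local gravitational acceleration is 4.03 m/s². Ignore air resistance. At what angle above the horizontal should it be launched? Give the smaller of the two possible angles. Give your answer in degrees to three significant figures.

10.1°

R = v₀² sin 2θ / g gives sin 2θ = gR/v₀² = 4.03·1070/112² = 0.3438.
2θ = 20.11° or 180° − 20.11° = 159.9°, so θ = 10.05° or 79.95°.
The smaller angle is 10.05°.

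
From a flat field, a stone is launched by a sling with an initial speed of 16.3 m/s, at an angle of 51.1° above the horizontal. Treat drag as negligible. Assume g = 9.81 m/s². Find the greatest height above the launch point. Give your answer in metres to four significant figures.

8.202 m

Resolve: vₓ = 16.30 cos 51.1° = 10.24 m/s and v_y0 = 16.30 sin 51.1° = 12.69 m/s.
Maximum height: H = v_y0² / (2g) = 12.69² / (2 × 9.81) = 8.202 m.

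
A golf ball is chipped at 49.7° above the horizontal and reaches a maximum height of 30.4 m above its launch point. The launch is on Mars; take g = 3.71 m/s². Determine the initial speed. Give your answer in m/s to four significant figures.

At the peak v_y = 0, so v_y0 = √(2gH) = √(2 × 3.71 × 30.4) = 15.02 m/s.
v_y0 = v₀ sin θ ⇒ v₀ = 15.02 / sin 49.7° = 19.69 m/s.

19.69 m/s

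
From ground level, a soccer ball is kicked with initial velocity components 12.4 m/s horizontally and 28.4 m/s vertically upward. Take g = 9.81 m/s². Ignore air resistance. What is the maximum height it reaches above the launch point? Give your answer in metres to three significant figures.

Maximum height: H = v_y0² / (2g) = 28.40² / (2 × 9.81) = 41.11 m.

41.1 m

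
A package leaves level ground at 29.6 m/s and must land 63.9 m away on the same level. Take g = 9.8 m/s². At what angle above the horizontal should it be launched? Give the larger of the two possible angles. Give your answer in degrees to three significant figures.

Level-ground range R = v₀² sin(2θ)/g ⇒ sin(2θ) = gR/v₀² = 9.80 × 63.9 / 29.6² = 0.7147.
2θ = 45.62° or 180° − 45.62° = 134.4°, so θ = 22.81° or 67.19°.
The larger angle is 67.19°.

67.2°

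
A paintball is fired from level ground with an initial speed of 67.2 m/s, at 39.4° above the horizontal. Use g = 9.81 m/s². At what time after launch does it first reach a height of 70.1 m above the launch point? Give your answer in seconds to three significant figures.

2.20 s

Resolve: vₓ = 67.20 cos 39.4° = 51.93 m/s and v_y0 = 67.20 sin 39.4° = 42.65 m/s.
Require v_y0 t − ½ g t² = 70.1, i.e. 4.905 t² − 42.65 t + 70.1 = 0.
Quadratic formula: t = (42.65 ± √443.99) / 9.81 = (42.65 ± 21.07) / 9.81 → t = 2.200 s or 6.496 s.
The first (ascending) time is 2.200 s.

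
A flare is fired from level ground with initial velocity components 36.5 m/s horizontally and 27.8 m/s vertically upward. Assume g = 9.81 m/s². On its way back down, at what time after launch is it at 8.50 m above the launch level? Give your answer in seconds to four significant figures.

5.343 s

Set y = v_y0 t − ½ g t² = 8.50: 4.905 t² − 27.80 t + 8.50 = 0.
Quadratic formula: t = (27.80 ± √606.07) / 9.81 = (27.80 ± 24.62) / 9.81 → t = 0.3243 s or 5.343 s.
The descending-branch root is 5.343 s.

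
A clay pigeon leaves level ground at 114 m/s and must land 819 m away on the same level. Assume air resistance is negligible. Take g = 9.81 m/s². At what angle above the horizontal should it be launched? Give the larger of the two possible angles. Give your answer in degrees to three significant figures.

From R = (v₀²/g) sin 2θ: sin 2θ = 9.81 × 819 / 12996 = 0.6182.
2θ = 38.19° or 180° − 38.19° = 141.8°, so θ = 19.09° or 70.91°.
The larger angle is 70.91°.

70.9°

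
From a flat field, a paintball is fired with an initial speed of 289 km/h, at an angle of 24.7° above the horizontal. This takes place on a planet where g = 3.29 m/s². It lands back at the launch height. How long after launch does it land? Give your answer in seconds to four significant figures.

20.39 s

Convert: 289 km/h = 289/3.6 = 80.28 m/s.
Resolve: vₓ = 80.28 cos 24.7° = 72.93 m/s and v_y0 = 80.28 sin 24.7° = 33.55 m/s.
It returns to y = 0 when t = 2 v_y0 / g = 2(33.55)/3.29 = 20.39 s.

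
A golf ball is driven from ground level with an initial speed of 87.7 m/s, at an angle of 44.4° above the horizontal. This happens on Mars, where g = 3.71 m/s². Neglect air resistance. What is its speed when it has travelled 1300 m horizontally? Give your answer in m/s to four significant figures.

64.57 m/s

Resolve: vₓ = 87.70 cos 44.4° = 62.66 m/s and v_y0 = 87.70 sin 44.4° = 61.36 m/s.
x = vₓ t ⇒ t = 1300/62.66 = 20.75 s.
Vertical velocity there: v_y = v_y0 − g t = 61.36 − 3.71 × 20.75 = −15.61 m/s.
Speed: √(vₓ² + v_y²) = √(62.66² + 15.61²) = 64.57 m/s.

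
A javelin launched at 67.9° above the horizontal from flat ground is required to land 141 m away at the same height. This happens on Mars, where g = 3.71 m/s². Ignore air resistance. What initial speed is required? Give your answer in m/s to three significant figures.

27.4 m/s

Level-ground range: R = v₀² sin(2θ)/g, so v₀ = √(gR / sin 2θ).
v₀ = √(3.71 × 141 / sin 135.8°) = √(523.1 / 0.6972) = √750.34 = 27.39 m/s.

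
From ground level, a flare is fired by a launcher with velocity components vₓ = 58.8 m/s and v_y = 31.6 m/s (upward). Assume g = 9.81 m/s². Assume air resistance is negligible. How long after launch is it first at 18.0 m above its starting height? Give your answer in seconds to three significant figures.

0.632 s

Set y = v_y0 t − ½ g t² = 18.0: 4.905 t² − 31.60 t + 18.0 = 0.
Quadratic formula: t = (31.60 ± √645.40) / 9.81 = (31.60 ± 25.40) / 9.81 → t = 0.6315 s or 5.811 s.
The first (ascending) time is 0.6315 s.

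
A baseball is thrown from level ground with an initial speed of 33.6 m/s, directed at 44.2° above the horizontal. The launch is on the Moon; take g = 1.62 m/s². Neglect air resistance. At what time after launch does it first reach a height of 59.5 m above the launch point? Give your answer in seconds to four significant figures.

2.814 s

Resolve: vₓ = 33.60 cos 44.2° = 24.09 m/s and v_y0 = 33.60 sin 44.2° = 23.42 m/s.
Height y(t) = 23.42 t − 0.8100 t² = 59.5 gives 0.8100 t² − 23.42 t + 59.5 = 0.
Quadratic formula: t = (23.42 ± √355.94) / 1.62 = (23.42 ± 18.87) / 1.62 → t = 2.814 s or 26.11 s.
The first (ascending) time is 2.814 s.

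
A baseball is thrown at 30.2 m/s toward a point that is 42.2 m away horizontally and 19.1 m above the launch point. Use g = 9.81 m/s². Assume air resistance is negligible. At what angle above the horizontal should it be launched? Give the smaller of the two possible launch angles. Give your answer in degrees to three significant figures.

Trajectory: y = x tanθ − g x² (1 + tan²θ)/(2v₀²). With x = 42.2, y = 19.1, v₀ = 30.2, g = 9.81:
9.577 tan²θ − 42.2 tanθ + (28.68) = 0.
tanθ = [42.2 ± √(42.2² − 4 × 9.577 × (28.68))] / (2 × 9.577) = (42.2 ± 26.12) / 19.15, giving tanθ = 0.8395 or 3.567.
θ = 40.01° or 74.34°; the smaller is 40.01°.

40.0°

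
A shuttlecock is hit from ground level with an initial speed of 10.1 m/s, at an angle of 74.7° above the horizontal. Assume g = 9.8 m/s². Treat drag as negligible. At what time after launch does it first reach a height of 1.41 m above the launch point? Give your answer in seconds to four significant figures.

Components: vₓ = 10.10 cos 74.7° = 2.665 m/s, v_y0 = 10.10 sin 74.7° = 9.742 m/s.
Height y(t) = 9.742 t − 4.900 t² = 1.41 gives 4.900 t² − 9.742 t + 1.41 = 0.
t = [9.742 ± √(9.742² − 2·9.80·1.41)] / 9.80 = (9.742 ± 8.202) / 9.80, so t = 0.1572 s or t = 1.831 s.
The first (ascending) time is 0.1572 s.

0.1572 s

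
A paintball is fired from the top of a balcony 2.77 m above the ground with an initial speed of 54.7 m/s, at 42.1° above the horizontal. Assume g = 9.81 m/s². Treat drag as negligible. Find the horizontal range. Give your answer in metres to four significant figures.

vₓ = 54.70 cos 42.1° = 40.59 m/s; v_y0 = 54.70 sin 42.1° = 36.67 m/s.
Vertical motion (up positive, ground at y = 0): 4.905 t² − (36.67) t − 2.77 = 0, so t = (36.67 + √(36.67² + 2·9.81·2.77)) / 9.81 = (36.67 + 37.41) / 9.81 = 7.551 s.
Horizontal distance: R = vₓ t = 40.59 × 7.551 = 306.5 m.

306.5 m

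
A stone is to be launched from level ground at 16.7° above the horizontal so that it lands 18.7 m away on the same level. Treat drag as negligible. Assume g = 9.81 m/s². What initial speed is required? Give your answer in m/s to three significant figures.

18.3 m/s

From R = (v₀² / g) sin 2θ: v₀ = √(gR / sin 2θ).
v₀ = √(9.81 × 18.7 / sin 33.40°) = √(183.4 / 0.5505) = √333.25 = 18.26 m/s.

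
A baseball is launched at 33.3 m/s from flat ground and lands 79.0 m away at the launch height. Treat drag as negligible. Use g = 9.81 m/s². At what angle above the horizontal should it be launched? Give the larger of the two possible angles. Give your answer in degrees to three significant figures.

Level-ground range R = v₀² sin(2θ)/g ⇒ sin(2θ) = gR/v₀² = 9.81 × 79.0 / 33.3² = 0.6989.
2θ = 44.34° or 180° − 44.34° = 135.7°, so θ = 22.17° or 67.83°.
The larger angle is 67.83°.

67.8°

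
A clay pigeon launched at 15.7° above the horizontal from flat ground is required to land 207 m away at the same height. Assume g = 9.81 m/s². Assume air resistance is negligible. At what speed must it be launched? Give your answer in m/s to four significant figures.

Level-ground range: R = v₀² sin(2θ)/g, so v₀ = √(gR / sin 2θ).
v₀ = √(9.81 × 207 / sin 31.40°) = √(2031 / 0.5210) = √3897.6 = 62.43 m/s.

62.43 m/s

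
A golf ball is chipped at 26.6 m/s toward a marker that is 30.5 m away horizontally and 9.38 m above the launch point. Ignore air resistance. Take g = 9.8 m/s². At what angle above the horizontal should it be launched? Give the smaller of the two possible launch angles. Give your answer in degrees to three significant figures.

Trajectory: y = x tanθ − g x² (1 + tan²θ)/(2v₀²). With x = 30.5, y = 9.38, v₀ = 26.6, g = 9.80:
6.442 tan²θ − 30.5 tanθ + (15.82) = 0.
tanθ = [30.5 ± √(30.5² − 4 × 6.442 × (15.82))] / (2 × 6.442) = (30.5 ± 22.86) / 12.88, giving tanθ = 0.5930 or 4.141.
θ = 30.67° or 76.42°; the smaller is 30.67°.

30.7°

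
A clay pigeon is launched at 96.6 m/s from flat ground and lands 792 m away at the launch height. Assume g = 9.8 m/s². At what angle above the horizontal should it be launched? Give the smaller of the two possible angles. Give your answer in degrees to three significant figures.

From R = (v₀²/g) sin 2θ: sin 2θ = 9.80 × 792 / 9331.6 = 0.8318.
2θ = 56.28° or 180° − 56.28° = 123.7°, so θ = 28.14° or 61.86°.
The smaller angle is 28.14°.

28.1°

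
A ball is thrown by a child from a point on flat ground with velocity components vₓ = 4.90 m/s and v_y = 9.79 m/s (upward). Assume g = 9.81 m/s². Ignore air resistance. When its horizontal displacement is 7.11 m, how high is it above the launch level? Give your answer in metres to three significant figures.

3.88 m

x = vₓ t ⇒ t = 7.11/4.900 = 1.451 s.
Height: y = v_y0 t − ½ g t² = 9.790 × 1.451 − 4.905 × 1.451² = 14.21 − 10.33 = 3.878 m.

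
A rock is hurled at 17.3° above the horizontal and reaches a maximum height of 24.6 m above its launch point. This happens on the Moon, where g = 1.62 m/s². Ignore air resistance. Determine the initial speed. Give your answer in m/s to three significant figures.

At the peak v_y = 0, so v_y0 = √(2gH) = √(2 × 1.62 × 24.6) = 8.928 m/s.
v_y0 = v₀ sin θ ⇒ v₀ = 8.928 / sin 17.3° = 30.02 m/s.

30.0 m/s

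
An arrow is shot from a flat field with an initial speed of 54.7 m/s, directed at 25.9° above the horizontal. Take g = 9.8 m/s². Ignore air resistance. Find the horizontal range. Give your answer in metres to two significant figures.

240 m

Components: vₓ = 54.70 cos 25.9° = 49.21 m/s, v_y0 = 54.70 sin 25.9° = 23.89 m/s.
Flight time T = 2 v_y0 / g = 4.876 s.
Horizontal distance R = vₓ T = 49.21 × 4.876 = 239.9 m.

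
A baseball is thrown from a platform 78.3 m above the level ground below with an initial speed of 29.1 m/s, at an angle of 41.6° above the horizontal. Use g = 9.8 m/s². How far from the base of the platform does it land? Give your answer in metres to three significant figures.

140 m

Components: vₓ = 29.10 cos 41.6° = 21.76 m/s, v_y0 = 29.10 sin 41.6° = 19.32 m/s.
The projectile lands when y = 78.3 + (19.32) t − ½·9.80·t² = 0. Positive root: t = (19.32 + √(19.32² + 2·9.80·78.3)) / 9.80 = (19.32 + 43.68) / 9.80 = 6.429 s.
Horizontal distance: R = vₓ t = 21.76 × 6.429 = 139.9 m.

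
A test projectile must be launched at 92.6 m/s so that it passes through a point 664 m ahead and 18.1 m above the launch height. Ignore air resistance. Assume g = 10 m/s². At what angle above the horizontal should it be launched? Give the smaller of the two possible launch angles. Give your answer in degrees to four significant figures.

27.41°

Trajectory: y = x tanθ − g x² (1 + tan²θ)/(2v₀²). With x = 664, y = 18.1, v₀ = 92.6, g = 10.0:
257.1 tan²θ − 664 tanθ + (275.2) = 0.
tanθ = [664 ± √(664² − 4 × 257.1 × (275.2))] / (2 × 257.1) = (664 ± 397.4) / 514.2, giving tanθ = 0.5186 or 2.064.
θ = 27.41° or 64.15°; the smaller is 27.41°.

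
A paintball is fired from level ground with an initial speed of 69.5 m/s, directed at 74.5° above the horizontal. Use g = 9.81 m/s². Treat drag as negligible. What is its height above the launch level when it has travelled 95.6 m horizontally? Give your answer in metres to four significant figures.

214.8 m

vₓ = 69.50 cos 74.5° = 18.57 m/s; v_y0 = 69.50 sin 74.5° = 66.97 m/s.
x = vₓ t ⇒ t = 95.6/18.57 = 5.147 s.
Height: y = v_y0 t − ½ g t² = 66.97 × 5.147 − 4.905 × 5.147² = 344.7 − 130.0 = 214.8 m.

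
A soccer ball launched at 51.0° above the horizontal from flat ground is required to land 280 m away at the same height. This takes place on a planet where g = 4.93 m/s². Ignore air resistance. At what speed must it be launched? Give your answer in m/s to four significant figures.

37.57 m/s

On level ground R = v₀² sin 2θ / g ⇒ v₀ = √(gR / sin 2θ).
v₀ = √(4.93 × 280 / sin 102.0°) = √(1380 / 0.9781) = √1411.2 = 37.57 m/s.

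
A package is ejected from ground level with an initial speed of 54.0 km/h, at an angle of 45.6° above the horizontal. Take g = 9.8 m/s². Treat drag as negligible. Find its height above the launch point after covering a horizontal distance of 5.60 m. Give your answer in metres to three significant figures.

Convert: 54.0 km/h = 54.0/3.6 = 15.00 m/s.
Components: vₓ = 15.00 cos 45.6° = 10.49 m/s, v_y0 = 15.00 sin 45.6° = 10.72 m/s.
x = vₓ t ⇒ t = 5.60/10.49 = 0.5336 s.
Height: y = v_y0 t − ½ g t² = 10.72 × 0.5336 − 4.900 × 0.5336² = 5.719 − 1.395 = 4.323 m.

4.32 m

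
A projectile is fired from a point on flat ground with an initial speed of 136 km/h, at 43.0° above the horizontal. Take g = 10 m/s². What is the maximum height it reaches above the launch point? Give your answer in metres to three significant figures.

33.2 m

Convert: 136 km/h = 136/3.6 = 37.78 m/s.
Horizontal component vₓ = 37.78 cos 43.0° = 27.63 m/s; vertical v_y0 = 37.78 sin 43.0° = 25.76 m/s.
Peak height H = v_y0² / (2g) = 663.80 / 20.00 = 33.19 m.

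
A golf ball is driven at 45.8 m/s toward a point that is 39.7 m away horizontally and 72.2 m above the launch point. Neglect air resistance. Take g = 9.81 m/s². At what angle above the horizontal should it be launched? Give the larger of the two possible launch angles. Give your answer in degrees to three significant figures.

83.1°

Trajectory: y = x tanθ − g x² (1 + tan²θ)/(2v₀²). With x = 39.7, y = 72.2, v₀ = 45.8, g = 9.81:
3.685 tan²θ − 39.7 tanθ + (75.89) = 0.
tanθ = [39.7 ± √(39.7² − 4 × 3.685 × (75.89))] / (2 × 3.685) = (39.7 ± 21.39) / 7.371, giving tanθ = 2.485 or 8.288.
θ = 68.08° or 83.12°; the larger is 83.12°.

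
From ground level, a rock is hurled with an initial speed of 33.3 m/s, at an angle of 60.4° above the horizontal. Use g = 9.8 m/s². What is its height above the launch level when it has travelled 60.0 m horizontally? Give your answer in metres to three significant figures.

vₓ = 33.30 cos 60.4° = 16.45 m/s; v_y0 = 33.30 sin 60.4° = 28.95 m/s.
At x = 60.0 m, t = x/vₓ = 60.0/16.45 = 3.648 s.
Height: y = v_y0 t − ½ g t² = 28.95 × 3.648 − 4.900 × 3.648² = 105.6 − 65.20 = 40.42 m.

40.4 m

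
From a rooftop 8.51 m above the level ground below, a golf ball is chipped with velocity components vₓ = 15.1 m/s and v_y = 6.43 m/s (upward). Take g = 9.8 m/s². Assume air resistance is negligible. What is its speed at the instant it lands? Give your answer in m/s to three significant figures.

The projectile lands when y = 8.51 + (6.430) t − ½·9.80·t² = 0. Positive root: t = (6.430 + √(6.430² + 2·9.80·8.51)) / 9.80 = (6.430 + 14.43) / 9.80 = 2.128 s.
Vertical velocity at impact: v_y = v_y0 − g t = 6.430 − 9.80 × 2.128 = −14.43 m/s.
Speed: |v| = √(vₓ² + v_y²) = √(15.10² + 14.43²) = 20.88 m/s.

20.9 m/s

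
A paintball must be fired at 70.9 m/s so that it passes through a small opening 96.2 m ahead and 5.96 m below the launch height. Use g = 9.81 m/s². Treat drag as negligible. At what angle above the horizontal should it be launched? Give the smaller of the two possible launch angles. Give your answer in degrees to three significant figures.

1.83°

Trajectory: y = x tanθ − g x² (1 + tan²θ)/(2v₀²). With x = 96.2, y = −5.96, v₀ = 70.9, g = 9.81:
9.030 tan²θ − 96.2 tanθ + (3.070) = 0.
tanθ = [96.2 ± √(96.2² − 4 × 9.030 × (3.070))] / (2 × 9.030) = (96.2 ± 95.62) / 18.06, giving tanθ = 0.03201 or 10.62.
θ = 1.833° or 84.62°; the smaller is 1.833°.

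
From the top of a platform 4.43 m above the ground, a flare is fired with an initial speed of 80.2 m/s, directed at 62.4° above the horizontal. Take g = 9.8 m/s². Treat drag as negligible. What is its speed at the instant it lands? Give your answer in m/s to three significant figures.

80.7 m/s

Horizontal component vₓ = 80.20 cos 62.4° = 37.16 m/s; vertical v_y0 = 80.20 sin 62.4° = 71.07 m/s.
With up positive and y = 0 at the ground: y(t) = 4.43 + (71.07) t − 4.900 t². Setting y = 0 and taking the positive root: t = [71.07 + √(71.07² + 2·9.80·4.43)] / 9.80 = (71.07 + 71.68) / 9.80 = 14.57 s.
Vertical velocity at impact: v_y = v_y0 − g t = 71.07 − 9.80 × 14.57 = −71.68 m/s.
Speed: |v| = √(vₓ² + v_y²) = √(37.16² + 71.68²) = 80.74 m/s.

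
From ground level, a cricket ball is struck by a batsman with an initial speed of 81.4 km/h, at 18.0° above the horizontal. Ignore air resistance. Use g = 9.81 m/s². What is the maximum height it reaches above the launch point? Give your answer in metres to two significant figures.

Convert: 81.4 km/h = 81.4/3.6 = 22.61 m/s.
Components: vₓ = 22.61 cos 18.0° = 21.50 m/s, v_y0 = 22.61 sin 18.0° = 6.987 m/s.
Peak height H = v_y0² / (2g) = 48.821 / 19.62 = 2.488 m.

2.5 m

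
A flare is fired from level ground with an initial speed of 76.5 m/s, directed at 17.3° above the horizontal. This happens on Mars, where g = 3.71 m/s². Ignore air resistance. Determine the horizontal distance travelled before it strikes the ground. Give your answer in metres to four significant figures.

895.7 m

Horizontal component vₓ = 76.50 cos 17.3° = 73.04 m/s; vertical v_y0 = 76.50 sin 17.3° = 22.75 m/s.
Time aloft: T = 2 v_y0 / g = 2 × 22.75 / 3.71 = 12.26 s.
Horizontal distance R = vₓ T = 73.04 × 12.26 = 895.7 m.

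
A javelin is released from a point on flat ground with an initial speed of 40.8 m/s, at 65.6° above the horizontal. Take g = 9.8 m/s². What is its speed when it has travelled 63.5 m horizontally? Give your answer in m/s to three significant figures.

Horizontal component vₓ = 40.80 cos 65.6° = 16.85 m/s; vertical v_y0 = 40.80 sin 65.6° = 37.16 m/s.
x = vₓ t ⇒ t = 63.5/16.85 = 3.768 s.
Vertical velocity there: v_y = v_y0 − g t = 37.16 − 9.80 × 3.768 = 0.2344 m/s.
Speed: √(vₓ² + v_y²) = √(16.85² + 0.2344²) = 16.86 m/s.

16.9 m/s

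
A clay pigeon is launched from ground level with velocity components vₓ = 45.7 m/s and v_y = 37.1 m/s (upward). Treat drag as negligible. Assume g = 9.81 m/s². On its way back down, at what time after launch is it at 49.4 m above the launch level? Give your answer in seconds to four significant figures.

5.839 s

Require v_y0 t − ½ g t² = 49.4, i.e. 4.905 t² − 37.10 t + 49.4 = 0.
t = [37.10 ± √(37.10² − 2·9.81·49.4)] / 9.81 = (37.10 ± 20.18) / 9.81, so t = 1.725 s or t = 5.839 s.
The descending-branch root is 5.839 s.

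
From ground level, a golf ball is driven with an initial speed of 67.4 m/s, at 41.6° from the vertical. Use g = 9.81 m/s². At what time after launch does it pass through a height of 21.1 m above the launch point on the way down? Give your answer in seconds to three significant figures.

Horizontal component vₓ = 67.40 sin 41.6° = 44.75 m/s; vertical v_y0 = 67.40 cos 41.6° = 50.40 m/s.
Set y = v_y0 t − ½ g t² = 21.1: 4.905 t² − 50.40 t + 21.1 = 0.
t = [50.40 ± √(50.40² − 2·9.81·21.1)] / 9.81 = (50.40 ± 46.11) / 9.81, so t = 0.4372 s or t = 9.838 s.
The descending-branch root is 9.838 s.

9.84 s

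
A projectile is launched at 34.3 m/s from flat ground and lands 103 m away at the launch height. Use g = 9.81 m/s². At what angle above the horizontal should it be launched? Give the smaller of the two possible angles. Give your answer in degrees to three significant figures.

From R = (v₀²/g) sin 2θ: sin 2θ = 9.81 × 103 / 1176.5 = 0.8589.
2θ = 59.19° or 180° − 59.19° = 120.8°, so θ = 29.59° or 60.41°.
The smaller angle is 29.59°.

29.6°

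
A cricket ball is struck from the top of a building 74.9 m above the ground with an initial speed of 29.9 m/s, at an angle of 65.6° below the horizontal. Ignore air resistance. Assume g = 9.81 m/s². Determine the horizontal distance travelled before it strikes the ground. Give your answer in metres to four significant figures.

24.92 m

Horizontal component vₓ = 29.90 cos 65.6° = 12.35 m/s; vertical v_y0 = −27.23 m/s (downward).
The projectile lands when y = 74.9 + (−27.23) t − ½·9.81·t² = 0. Positive root: t = (−27.23 + √(27.23² + 2·9.81·74.9)) / 9.81 = (−27.23 + 47.02) / 9.81 = 2.017 s.
Horizontal distance: R = vₓ t = 12.35 × 2.017 = 24.92 m.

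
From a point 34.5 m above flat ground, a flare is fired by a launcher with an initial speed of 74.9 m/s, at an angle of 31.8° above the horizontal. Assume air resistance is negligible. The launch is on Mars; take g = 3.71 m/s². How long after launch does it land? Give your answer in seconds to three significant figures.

22.1 s

vₓ = 74.90 cos 31.8° = 63.66 m/s; v_y0 = 74.90 sin 31.8° = 39.47 m/s.
The projectile lands when y = 34.5 + (39.47) t − ½·3.71·t² = 0. Positive root: t = (39.47 + √(39.47² + 2·3.71·34.5)) / 3.71 = (39.47 + 42.59) / 3.71 = 22.12 s.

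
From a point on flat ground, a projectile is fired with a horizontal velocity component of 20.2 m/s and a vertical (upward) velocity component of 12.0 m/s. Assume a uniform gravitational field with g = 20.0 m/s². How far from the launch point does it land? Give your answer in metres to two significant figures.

24 m

Time aloft: T = 2 v_y0 / g = 2 × 12.00 / 20.0 = 1.200 s.
Range: R = vₓ T = 20.20 × 1.200 = 24.24 m.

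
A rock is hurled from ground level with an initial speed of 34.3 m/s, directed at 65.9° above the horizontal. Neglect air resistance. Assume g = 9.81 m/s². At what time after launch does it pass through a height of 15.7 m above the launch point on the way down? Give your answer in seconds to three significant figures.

Horizontal component vₓ = 34.30 cos 65.9° = 14.01 m/s; vertical v_y0 = 34.30 sin 65.9° = 31.31 m/s.
Set y = v_y0 t − ½ g t² = 15.7: 4.905 t² − 31.31 t + 15.7 = 0.
Quadratic formula: t = (31.31 ± √672.30) / 9.81 = (31.31 ± 25.93) / 9.81 → t = 0.5486 s or 5.835 s.
The descending-branch root is 5.835 s.

5.83 s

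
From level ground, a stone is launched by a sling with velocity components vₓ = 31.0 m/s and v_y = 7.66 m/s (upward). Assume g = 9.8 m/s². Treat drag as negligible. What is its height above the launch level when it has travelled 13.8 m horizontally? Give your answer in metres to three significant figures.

2.44 m

At x = 13.8 m, t = x/vₓ = 13.8/31.00 = 0.4452 s.
Height: y = v_y0 t − ½ g t² = 7.660 × 0.4452 − 4.900 × 0.4452² = 3.410 − 0.9710 = 2.439 m.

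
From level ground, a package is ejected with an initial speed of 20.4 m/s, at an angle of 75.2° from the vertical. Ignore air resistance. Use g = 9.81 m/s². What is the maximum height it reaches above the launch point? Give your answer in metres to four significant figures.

1.384 m

Components: vₓ = 20.40 sin 75.2° = 19.72 m/s, v_y0 = 20.40 cos 75.2° = 5.211 m/s.
Maximum height: H = v_y0² / (2g) = 5.211² / (2 × 9.81) = 1.384 m.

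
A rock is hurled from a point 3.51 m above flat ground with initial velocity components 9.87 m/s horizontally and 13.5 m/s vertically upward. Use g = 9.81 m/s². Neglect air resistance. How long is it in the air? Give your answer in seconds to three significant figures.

2.99 s

The projectile lands when y = 3.51 + (13.50) t − ½·9.81·t² = 0. Positive root: t = (13.50 + √(13.50² + 2·9.81·3.51)) / 9.81 = (13.50 + 15.85) / 9.81 = 2.992 s.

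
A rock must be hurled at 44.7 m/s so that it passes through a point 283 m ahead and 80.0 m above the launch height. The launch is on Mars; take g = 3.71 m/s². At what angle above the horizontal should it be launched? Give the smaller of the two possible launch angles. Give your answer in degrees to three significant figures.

33.4°

Trajectory: y = x tanθ − g x² (1 + tan²θ)/(2v₀²). With x = 283, y = 80.0, v₀ = 44.7, g = 3.71:
74.35 tan²θ − 283 tanθ + (154.4) = 0.
tanθ = [283 ± √(283² − 4 × 74.35 × (154.4))] / (2 × 74.35) = (283 ± 184.9) / 148.7, giving tanθ = 0.6598 or 3.146.
θ = 33.42° or 72.37°; the smaller is 33.42°.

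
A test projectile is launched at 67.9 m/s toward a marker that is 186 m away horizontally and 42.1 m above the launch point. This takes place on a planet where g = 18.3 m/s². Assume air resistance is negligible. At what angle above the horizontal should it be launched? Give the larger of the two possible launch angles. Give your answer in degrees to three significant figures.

61.3°

Trajectory: y = x tanθ − g x² (1 + tan²θ)/(2v₀²). With x = 186, y = 42.1, v₀ = 67.9, g = 18.3:
68.66 tan²θ − 186 tanθ + (110.8) = 0.
tanθ = [186 ± √(186² − 4 × 68.66 × (110.8))] / (2 × 68.66) = (186 ± 64.63) / 137.3, giving tanθ = 0.8839 or 1.825.
θ = 41.47° or 61.28°; the larger is 61.28°.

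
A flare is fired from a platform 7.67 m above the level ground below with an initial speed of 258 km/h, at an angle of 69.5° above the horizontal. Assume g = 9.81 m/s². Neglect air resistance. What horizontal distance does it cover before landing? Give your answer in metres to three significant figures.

Convert: 258 km/h = 258/3.6 = 71.67 m/s.
Resolve: vₓ = 71.67 cos 69.5° = 25.10 m/s and v_y0 = 71.67 sin 69.5° = 67.13 m/s.
Vertical motion (up positive, ground at y = 0): 4.905 t² − (67.13) t − 7.67 = 0, so t = (67.13 + √(67.13² + 2·9.81·7.67)) / 9.81 = (67.13 + 68.24) / 9.81 = 13.80 s.
Horizontal distance: R = vₓ t = 25.10 × 13.80 = 346.3 m.

346 m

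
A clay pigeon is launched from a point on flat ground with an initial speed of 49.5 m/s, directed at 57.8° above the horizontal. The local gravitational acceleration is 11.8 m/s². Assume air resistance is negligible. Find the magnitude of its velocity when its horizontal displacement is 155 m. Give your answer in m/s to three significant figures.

38.1 m/s

Components: vₓ = 49.50 cos 57.8° = 26.38 m/s, v_y0 = 49.50 sin 57.8° = 41.89 m/s.
Time to reach x = 155 m: t = x/vₓ = 155/26.38 = 5.876 s.
Vertical velocity there: v_y = v_y0 − g t = 41.89 − 11.8 × 5.876 = −27.45 m/s.
Speed: √(vₓ² + v_y²) = √(26.38² + 27.45²) = 38.07 m/s.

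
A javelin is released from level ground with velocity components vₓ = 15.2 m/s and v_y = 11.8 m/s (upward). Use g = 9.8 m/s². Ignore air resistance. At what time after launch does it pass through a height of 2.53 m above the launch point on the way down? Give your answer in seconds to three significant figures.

Set y = v_y0 t − ½ g t² = 2.53: 4.900 t² − 11.80 t + 2.53 = 0.
Quadratic formula: t = (11.80 ± √89.652) / 9.80 = (11.80 ± 9.468) / 9.80 → t = 0.2379 s or 2.170 s.
The descending-branch root is 2.170 s.

2.17 s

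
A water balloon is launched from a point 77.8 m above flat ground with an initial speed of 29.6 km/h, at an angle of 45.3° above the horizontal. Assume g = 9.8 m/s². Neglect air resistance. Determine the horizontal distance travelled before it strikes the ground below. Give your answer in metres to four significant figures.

26.75 m

Convert: 29.6 km/h = 29.6/3.6 = 8.222 m/s.
Resolve: vₓ = 8.222 cos 45.3° = 5.783 m/s and v_y0 = 8.222 sin 45.3° = 5.844 m/s.
Vertical motion (up positive, ground at y = 0): 4.900 t² − (5.844) t − 77.8 = 0, so t = (5.844 + √(5.844² + 2·9.80·77.8)) / 9.80 = (5.844 + 39.48) / 9.80 = 4.625 s.
Horizontal distance: R = vₓ t = 5.783 × 4.625 = 26.75 m.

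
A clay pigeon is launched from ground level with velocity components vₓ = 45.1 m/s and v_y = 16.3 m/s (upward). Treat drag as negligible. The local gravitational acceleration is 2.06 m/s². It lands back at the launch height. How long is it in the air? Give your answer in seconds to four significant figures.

15.83 s

Time of flight on level ground: T = 2 v_y0 / g = 2 × 16.30 / 2.06 = 15.83 s.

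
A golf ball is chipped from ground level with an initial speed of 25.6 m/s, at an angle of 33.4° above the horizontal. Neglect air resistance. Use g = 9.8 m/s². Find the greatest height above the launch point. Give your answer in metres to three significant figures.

Horizontal component vₓ = 25.60 cos 33.4° = 21.37 m/s; vertical v_y0 = 25.60 sin 33.4° = 14.09 m/s.
Peak height H = v_y0² / (2g) = 198.59 / 19.60 = 10.13 m.

10.1 m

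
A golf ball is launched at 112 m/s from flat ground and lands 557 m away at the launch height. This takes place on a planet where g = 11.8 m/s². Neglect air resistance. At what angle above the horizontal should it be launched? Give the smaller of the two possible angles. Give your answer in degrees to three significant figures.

15.8°

R = v₀² sin 2θ / g gives sin 2θ = gR/v₀² = 11.8·557/112² = 0.5240.
2θ = 31.60° or 180° − 31.60° = 148.4°, so θ = 15.80° or 74.20°.
The smaller angle is 15.80°.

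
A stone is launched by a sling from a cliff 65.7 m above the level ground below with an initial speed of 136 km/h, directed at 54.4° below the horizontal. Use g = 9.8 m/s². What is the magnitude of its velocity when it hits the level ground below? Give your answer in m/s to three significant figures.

Convert: 136 km/h = 136/3.6 = 37.78 m/s.
Resolve: vₓ = 37.78 cos 54.4° = 21.99 m/s and v_y0 = −30.72 m/s (downward).
Vertical motion (up positive, ground at y = 0): 4.900 t² − (−30.72) t − 65.7 = 0, so t = (−30.72 + √(30.72² + 2·9.80·65.7)) / 9.80 = (−30.72 + 47.24) / 9.80 = 1.686 s.
Vertical velocity at impact: v_y = v_y0 − g t = −30.72 − 9.80 × 1.686 = −47.24 m/s.
Speed: |v| = √(vₓ² + v_y²) = √(21.99² + 47.24²) = 52.10 m/s.

52.1 m/s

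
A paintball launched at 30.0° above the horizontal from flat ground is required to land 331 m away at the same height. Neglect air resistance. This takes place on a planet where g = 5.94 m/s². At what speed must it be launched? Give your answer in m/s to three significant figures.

Level-ground range: R = v₀² sin(2θ)/g, so v₀ = √(gR / sin 2θ).
v₀ = √(5.94 × 331 / sin 60.00°) = √(1966 / 0.8660) = √2270.3 = 47.65 m/s.

47.6 m/s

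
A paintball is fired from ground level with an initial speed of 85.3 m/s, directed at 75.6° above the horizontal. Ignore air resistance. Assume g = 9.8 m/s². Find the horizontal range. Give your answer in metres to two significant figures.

360 m

Resolve: vₓ = 85.30 cos 75.6° = 21.21 m/s and v_y0 = 85.30 sin 75.6° = 82.62 m/s.
Flight time T = 2 v_y0 / g = 16.86 s.
Horizontal distance R = vₓ T = 21.21 × 16.86 = 357.7 m.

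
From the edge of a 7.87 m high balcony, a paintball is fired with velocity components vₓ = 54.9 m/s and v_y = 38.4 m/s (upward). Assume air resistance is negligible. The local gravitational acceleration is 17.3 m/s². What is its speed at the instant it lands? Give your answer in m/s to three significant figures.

The projectile lands when y = 7.87 + (38.40) t − ½·17.3·t² = 0. Positive root: t = (38.40 + √(38.40² + 2·17.3·7.87)) / 17.3 = (38.40 + 41.80) / 17.3 = 4.636 s.
Vertical velocity at impact: v_y = v_y0 − g t = 38.40 − 17.3 × 4.636 = −41.80 m/s.
Speed: |v| = √(vₓ² + v_y²) = √(54.90² + 41.80²) = 69.00 m/s.

69.0 m/s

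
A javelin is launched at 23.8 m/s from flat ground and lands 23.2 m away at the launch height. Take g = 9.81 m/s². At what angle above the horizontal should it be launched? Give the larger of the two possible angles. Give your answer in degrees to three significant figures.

Level-ground range R = v₀² sin(2θ)/g ⇒ sin(2θ) = gR/v₀² = 9.81 × 23.2 / 23.8² = 0.4018.
2θ = 23.69° or 180° − 23.69° = 156.3°, so θ = 11.85° or 78.15°.
The larger angle is 78.15°.

78.2°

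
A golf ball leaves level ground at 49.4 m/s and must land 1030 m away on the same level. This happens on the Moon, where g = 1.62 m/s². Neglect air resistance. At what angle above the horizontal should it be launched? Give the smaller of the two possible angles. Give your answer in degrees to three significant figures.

21.6°

Level-ground range R = v₀² sin(2θ)/g ⇒ sin(2θ) = gR/v₀² = 1.62 × 1030 / 49.4² = 0.6838.
2θ = 43.14° or 180° − 43.14° = 136.9°, so θ = 21.57° or 68.43°.
The smaller angle is 21.57°.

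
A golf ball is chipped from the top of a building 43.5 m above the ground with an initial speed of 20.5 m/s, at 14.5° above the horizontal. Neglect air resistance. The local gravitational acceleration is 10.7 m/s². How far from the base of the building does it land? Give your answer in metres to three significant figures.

Resolve: vₓ = 20.50 cos 14.5° = 19.85 m/s and v_y0 = 20.50 sin 14.5° = 5.133 m/s.
Vertical motion (up positive, ground at y = 0): 5.350 t² − (5.133) t − 43.5 = 0, so t = (5.133 + √(5.133² + 2·10.7·43.5)) / 10.7 = (5.133 + 30.94) / 10.7 = 3.371 s.
Horizontal distance: R = vₓ t = 19.85 × 3.371 = 66.91 m.

66.9 m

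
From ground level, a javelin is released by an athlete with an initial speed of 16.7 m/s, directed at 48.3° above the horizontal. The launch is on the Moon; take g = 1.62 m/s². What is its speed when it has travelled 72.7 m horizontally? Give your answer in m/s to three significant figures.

vₓ = 16.70 cos 48.3° = 11.11 m/s; v_y0 = 16.70 sin 48.3° = 12.47 m/s.
At x = 72.7 m, t = x/vₓ = 72.7/11.11 = 6.544 s.
Vertical velocity there: v_y = v_y0 − g t = 12.47 − 1.62 × 6.544 = 1.868 m/s.
Speed: √(vₓ² + v_y²) = √(11.11² + 1.868²) = 11.27 m/s.

11.3 m/s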